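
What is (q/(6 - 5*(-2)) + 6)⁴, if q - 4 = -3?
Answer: 88529281/65536 ≈ 1350.8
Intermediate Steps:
q = 1 (q = 4 - 3 = 1)
(q/(6 - 5*(-2)) + 6)⁴ = (1/(6 - 5*(-2)) + 6)⁴ = (1/(6 + 10) + 6)⁴ = (1/16 + 6)⁴ = (97/16)⁴ = 88529281/65536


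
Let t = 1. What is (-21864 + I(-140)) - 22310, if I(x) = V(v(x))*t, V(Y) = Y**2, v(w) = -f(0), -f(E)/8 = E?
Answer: -44174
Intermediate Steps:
f(E) = -8*E
v(w) = 0 (v(w) = -(-8)*0 = -1*0 = 0)
I(x) = 0 (I(x) = 0**2*1 = 0*1 = 0)
(-21864 + I(-140)) - 22310 = (-21864 + 0) - 22310 = -21864 - 22310 = -44174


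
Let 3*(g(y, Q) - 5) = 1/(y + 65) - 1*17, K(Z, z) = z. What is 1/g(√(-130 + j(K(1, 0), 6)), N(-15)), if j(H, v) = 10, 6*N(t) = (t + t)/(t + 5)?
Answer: 3*(-2*√30 + 65*I)/(-129*I + 4*√30) ≈ -1.5113 + 0.0019195*I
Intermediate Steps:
N(t) = t/(3*(5 + t)) (N(t) = ((t + t)/(t + 5))/6 = ((2*t)/(5 + t))/6 = (2*t/(5 + t))/6 = t/(3*(5 + t)))
g(y, Q) = -⅔ + 1/(3*(65 + y)) (g(y, Q) = 5 + (1/(y + 65) - 1*17)/3 = 5 + (1/(65 + y) - 17)/3 = 5 + (-17 + 1/(65 + y))/3 = 5 + (-17/3 + 1/(3*(65 + y))) = -⅔ + 1/(3*(65 + y)))
1/g(√(-130 + j(K(1, 0), 6)), N(-15)) = 1/((-129 - 2*√(-130 + 10))/(3*(65 + √(-130 + 10)))) = 1/((-129 - 4*I*√30)/(3*(65 + √(-120)))) = 1/((-129 - 4*I*√30)/(3*(65 + 2*I*√30))) = 3*(65 + 2*I*√30)/(-129 - 4*I*√30)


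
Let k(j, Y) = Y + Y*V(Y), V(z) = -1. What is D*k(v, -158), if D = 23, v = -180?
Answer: 0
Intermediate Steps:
k(j, Y) = 0 (k(j, Y) = Y + Y*(-1) = Y - Y = 0)
D*k(v, -158) = 23*0 = 0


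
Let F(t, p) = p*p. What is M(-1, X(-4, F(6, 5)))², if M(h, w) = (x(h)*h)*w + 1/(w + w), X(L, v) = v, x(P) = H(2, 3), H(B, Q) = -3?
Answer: 14070001/2500 ≈ 5628.0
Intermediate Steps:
F(t, p) = p²
x(P) = -3
M(h, w) = 1/(2*w) - 3*h*w (M(h, w) = (-3*h)*w + 1/(w + w) = -3*h*w + 1/(2*w) = 1/(2*w) - 3*h*w)
M(-1, X(-4, F(6, 5)))² = (1/(2*(5²)) - 3*(-1)*5²)² = ((½)/25 - 3*(-1)*25)² = ((½)*(1/25) + 75)² = (1/50 + 75)² = (3751/50)² = 14070001/2500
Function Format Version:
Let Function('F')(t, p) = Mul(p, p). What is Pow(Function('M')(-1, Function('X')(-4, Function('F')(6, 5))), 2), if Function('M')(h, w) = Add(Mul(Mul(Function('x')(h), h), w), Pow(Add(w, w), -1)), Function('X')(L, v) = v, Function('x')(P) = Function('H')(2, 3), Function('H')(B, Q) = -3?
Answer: Rational(14070001, 2500) ≈ 5628.0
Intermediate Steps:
Function('F')(t, p) = Pow(p, 2)
Function('x')(P) = -3
Function('M')(h, w) = Add(Mul(Rational(1, 2), Pow(w, -1)), Mul(-3, h, w)) (Function('M')(h, w) = Add(Mul(Mul(-3, h), w), Pow(Add(w, w), -1)) = Add(Mul(-3, h, w), Pow(Mul(2, w), -1)) = Add(Mul(-3, h, w), Mul(Rational(1, 2), Pow(w, -1))) = Add(Mul(Rational(1, 2), Pow(w, -1)), Mul(-3, h, w)))
Pow(Function('M')(-1, Function('X')(-4, Function('F')(6, 5))), 2) = Pow(Add(Mul(Rational(1, 2), Pow(Pow(5, 2), -1)), Mul(-3, -1, Pow(5, 2))), 2) = Pow(Add(Mul(Rational(1, 2), Pow(25, -1)), Mul(-3, -1, 25)), 2) = Pow(Add(Mul(Rational(1, 2), Rational(1, 25)), 75), 2) = Pow(Add(Rational(1, 50), 75), 2) = Pow(Rational(3751, 50), 2) = Rational(14070001, 2500)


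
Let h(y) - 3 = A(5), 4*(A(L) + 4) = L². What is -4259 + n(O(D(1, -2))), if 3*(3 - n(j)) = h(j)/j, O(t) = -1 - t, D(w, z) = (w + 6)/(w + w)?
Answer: -76601/18 ≈ -4255.6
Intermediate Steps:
D(w, z) = (6 + w)/(2*w) (D(w, z) = (6 + w)/((2*w)) = (6 + w)*(1/(2*w)) = (6 + w)/(2*w))
A(L) = -4 + L²/4
h(y) = 21/4 (h(y) = 3 + (-4 + (¼)*5²) = 3 + (-4 + (¼)*25) = 3 + (-4 + 25/4) = 3 + 9/4 = 21/4)
n(j) = 3 - 7/(4*j)
-4259 + n(O(D(1, -2))) = -4259 + (3 - 7/(4*(-1 - (6 + 1)/(2*1)))) = -4259 + (3 - 7/(4*(-1 - 7/2))) = -4259 + (3 - 7/(4*(-9/2))) = -4259 + (3 - 7/4*(-2/9)) = -4259 + (3 + 7/18) = -4259 + 61/18 = -76601/18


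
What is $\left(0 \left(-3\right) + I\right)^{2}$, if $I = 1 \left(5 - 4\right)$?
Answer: $1$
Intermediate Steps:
$I = 1$ ($I = 1 \cdot 1 = 1$)
$\left(0 \left(-3\right) + I\right)^{2} = \left(0 \left(-3\right) + 1\right)^{2} = \left(0 + 1\right)^{2} = 1^{2} = 1$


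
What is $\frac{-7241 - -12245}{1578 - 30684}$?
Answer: $- \frac{278}{1617} \approx -0.17192$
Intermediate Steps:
$\frac{-7241 - -12245}{1578 - 30684} = \frac{-7241 + \left(-5389 + 17634\right)}{-29106} = \left(-7241 + 12245\right) \left(- \frac{1}{29106}\right) = 5004 \left(- \frac{1}{29106}\right) = - \frac{278}{1617}$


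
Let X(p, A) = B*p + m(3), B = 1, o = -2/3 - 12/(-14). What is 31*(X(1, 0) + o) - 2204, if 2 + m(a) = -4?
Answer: -49415/21 ≈ -2353.1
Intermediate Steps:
m(a) = -6 (m(a) = -2 - 4 = -6)
o = 4/21 (o = -2*⅓ - 12*(-1/14) = -⅔ + 6/7 = 4/21 ≈ 0.19048)
X(p, A) = -6 + p (X(p, A) = 1*p - 6 = p - 6 = -6 + p)
31*(X(1, 0) + o) - 2204 = 31*((-6 + 1) + 4/21) - 2204 = 31*(-5 + 4/21) - 2204 = 31*(-101/21) - 2204 = -3131/21 - 2204 = -49415/21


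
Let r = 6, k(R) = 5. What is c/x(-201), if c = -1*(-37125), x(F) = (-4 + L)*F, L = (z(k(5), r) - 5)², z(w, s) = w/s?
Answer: -445500/32227 ≈ -13.824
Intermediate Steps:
L = 625/36 (L = (5/6 - 5)² = (5*(⅙) - 5)² = (⅚ - 5)² = (-25/6)² = 625/36 ≈ 17.361)
x(F) = 481*F/36 (x(F) = (-4 + 625/36)*F = 481*F/36)
c = 37125
c/x(-201) = 37125/(((481/36)*(-201))) = 37125/(-32227/12) = 37125*(-12/32227) = -445500/32227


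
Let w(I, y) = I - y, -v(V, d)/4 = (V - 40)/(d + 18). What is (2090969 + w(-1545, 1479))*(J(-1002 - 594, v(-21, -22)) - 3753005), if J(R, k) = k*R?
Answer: -7632794051305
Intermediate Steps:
v(V, d) = -4*(-40 + V)/(18 + d) (v(V, d) = -4*(V - 40)/(d + 18) = -4*(-40 + V)/(18 + d))
J(R, k) = R*k
(2090969 + w(-1545, 1479))*(J(-1002 - 594, v(-21, -22)) - 3753005) = (2090969 + (-1545 - 1*1479))*((-1002 - 594)*(4*(40 - 1*(-21))/(18 - 22)) - 3753005) = (2090969 + (-1545 - 1479))*(-6384*(40 + 21)/(-4) - 3753005) = (2090969 - 3024)*(-6384*(-1)*61/4 - 3753005) = 2087945*(-1596*(-61) - 3753005) = 2087945*(97356 - 3753005) = 2087945*(-3655649) = -7632794051305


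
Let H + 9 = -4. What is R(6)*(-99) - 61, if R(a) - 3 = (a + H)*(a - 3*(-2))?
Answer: 7958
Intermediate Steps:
H = -13 (H = -9 - 4 = -13)
R(a) = 3 + (-13 + a)*(6 + a) (R(a) = 3 + (a - 13)*(a - 3*(-2)) = 3 + (-13 + a)*(a + 6) = 3 + (-13 + a)*(6 + a))
R(6)*(-99) - 61 = (-75 + 6² - 7*6)*(-99) - 61 = (-75 + 36 - 42)*(-99) - 61 = -81*(-99) - 61 = 8019 - 61 = 7958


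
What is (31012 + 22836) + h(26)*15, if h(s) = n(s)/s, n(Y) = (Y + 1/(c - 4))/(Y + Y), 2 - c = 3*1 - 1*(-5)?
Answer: 145605769/2704 ≈ 53848.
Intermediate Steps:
c = -6 (c = 2 - (3*1 - 1*(-5)) = 2 - (3 + 5) = 2 - 1*8 = 2 - 8 = -6)
n(Y) = (-1/10 + Y)/(2*Y) (n(Y) = (Y + 1/(-6 - 4))/(Y + Y) = (Y + 1/(-10))/((2*Y)) = (Y - 1/10)*(1/(2*Y)) = (-1/10 + Y)*(1/(2*Y)) = (-1/10 + Y)/(2*Y))
h(s) = (-1 + 10*s)/(20*s**2) (h(s) = ((-1 + 10*s)/(20*s))/s = (-1 + 10*s)/(20*s**2))
(31012 + 22836) + h(26)*15 = (31012 + 22836) + ((1/20)*(-1 + 10*26)/26**2)*15 = 53848 + ((1/20)*(1/676)*(-1 + 260))*15 = 53848 + ((1/20)*(1/676)*259)*15 = 53848 + (259/13520)*15 = 53848 + 777/2704 = 145605769/2704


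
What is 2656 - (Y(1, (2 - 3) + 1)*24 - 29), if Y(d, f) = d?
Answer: 2661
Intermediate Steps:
2656 - (Y(1, (2 - 3) + 1)*24 - 29) = 2656 - (1*24 - 29) = 2656 - (24 - 29) = 2656 - 1*(-5) = 2656 + 5 = 2661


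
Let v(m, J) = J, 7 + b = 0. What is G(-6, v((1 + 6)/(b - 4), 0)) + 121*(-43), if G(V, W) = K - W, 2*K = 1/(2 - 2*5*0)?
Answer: -20811/4 ≈ -5202.8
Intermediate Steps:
b = -7 (b = -7 + 0 = -7)
K = ¼ (K = 1/(2*(2 - 2*5*0)) = 1/(2*(2 - 10*0)) = 1/(2*(2 + 0)) = (½)/2 = (½)*(½) = ¼ ≈ 0.25000)
G(V, W) = ¼ - W
G(-6, v((1 + 6)/(b - 4), 0)) + 121*(-43) = (¼ - 1*0) + 121*(-43) = (¼ + 0) - 5203 = ¼ - 5203 = -20811/4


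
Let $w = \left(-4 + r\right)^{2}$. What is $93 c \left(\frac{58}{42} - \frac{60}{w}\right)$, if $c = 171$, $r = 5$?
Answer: $- \frac{6525531}{7} \approx -9.3222 \cdot 10^{5}$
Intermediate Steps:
$w = 1$ ($w = \left(-4 + 5\right)^{2} = 1^{2} = 1$)
$93 c \left(\frac{58}{42} - \frac{60}{w}\right) = 93 \cdot 171 \left(\frac{58}{42} - \frac{60}{1}\right) = 15903 \left(58 \cdot \frac{1}{42} - 60\right) = 15903 \left(\frac{29}{21} - 60\right) = 15903 \left(- \frac{1231}{21}\right) = - \frac{6525531}{7}$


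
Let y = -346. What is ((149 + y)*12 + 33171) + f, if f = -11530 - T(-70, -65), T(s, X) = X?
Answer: 19342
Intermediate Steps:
f = -11465 (f = -11530 - 1*(-65) = -11530 + 65 = -11465)
((149 + y)*12 + 33171) + f = ((149 - 346)*12 + 33171) - 11465 = (-197*12 + 33171) - 11465 = (-2364 + 33171) - 11465 = 30807 - 11465 = 19342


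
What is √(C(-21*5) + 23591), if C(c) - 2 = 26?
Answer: √23619 ≈ 153.68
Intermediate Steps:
C(c) = 28 (C(c) = 2 + 26 = 28)
√(C(-21*5) + 23591) = √(28 + 23591) = √23619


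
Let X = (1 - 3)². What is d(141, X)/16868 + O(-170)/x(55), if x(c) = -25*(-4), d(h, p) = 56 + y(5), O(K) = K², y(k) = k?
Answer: 4874913/16868 ≈ 289.00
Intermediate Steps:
X = 4 (X = (-2)² = 4)
d(h, p) = 61 (d(h, p) = 56 + 5 = 61)
x(c) = 100
d(141, X)/16868 + O(-170)/x(55) = 61/16868 + (-170)²/100 = 61*(1/16868) + 28900*(1/100) = 61/16868 + 289 = 4874913/16868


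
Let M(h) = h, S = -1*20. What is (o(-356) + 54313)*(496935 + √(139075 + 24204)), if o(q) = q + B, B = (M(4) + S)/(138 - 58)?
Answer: 26813022408 + 269784*√163279/5 ≈ 2.6835e+10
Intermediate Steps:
S = -20
B = -⅕ (B = (4 - 20)/(138 - 58) = -16/80 = -16*1/80 = -⅕ ≈ -0.20000)
o(q) = -⅕ + q (o(q) = q - ⅕ = -⅕ + q)
(o(-356) + 54313)*(496935 + √(139075 + 24204)) = ((-⅕ - 356) + 54313)*(496935 + √(139075 + 24204)) = (-1781/5 + 54313)*(496935 + √163279) = 269784*(496935 + √163279)/5 = 26813022408 + 269784*√163279/5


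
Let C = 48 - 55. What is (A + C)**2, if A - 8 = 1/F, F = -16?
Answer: 225/256 ≈ 0.87891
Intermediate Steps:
C = -7
A = 127/16 (A = 8 + 1/(-16) = 8 - 1/16 = 127/16 ≈ 7.9375)
(A + C)**2 = (127/16 - 7)**2 = (15/16)**2 = 225/256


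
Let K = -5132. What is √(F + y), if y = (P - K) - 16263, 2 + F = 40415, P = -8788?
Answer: √20494 ≈ 143.16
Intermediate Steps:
F = 40413 (F = -2 + 40415 = 40413)
y = -19919 (y = (-8788 - 1*(-5132)) - 16263 = (-8788 + 5132) - 16263 = -3656 - 16263 = -19919)
√(F + y) = √(40413 - 19919) = √20494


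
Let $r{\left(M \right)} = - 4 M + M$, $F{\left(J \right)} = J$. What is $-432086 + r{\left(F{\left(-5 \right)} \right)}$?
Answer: $-432071$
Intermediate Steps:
$r{\left(M \right)} = - 3 M$
$-432086 + r{\left(F{\left(-5 \right)} \right)} = -432086 - -15 = -432086 + 15 = -432071$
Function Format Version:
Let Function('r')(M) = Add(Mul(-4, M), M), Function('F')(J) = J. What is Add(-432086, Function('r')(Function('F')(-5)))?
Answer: -432071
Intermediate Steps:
Function('r')(M) = Mul(-3, M)
Add(-432086, Function('r')(Function('F')(-5))) = Add(-432086, Mul(-3, -5)) = Add(-432086, 15) = -432071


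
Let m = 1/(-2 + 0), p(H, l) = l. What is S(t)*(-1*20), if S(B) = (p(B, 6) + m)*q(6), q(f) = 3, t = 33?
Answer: -330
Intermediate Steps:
m = -1/2 (m = 1/(-2) = -1/2 ≈ -0.50000)
S(B) = 33/2 (S(B) = (6 - 1/2)*3 = (11/2)*3 = 33/2)
S(t)*(-1*20) = 33*(-1*20)/2 = (33/2)*(-20) = -330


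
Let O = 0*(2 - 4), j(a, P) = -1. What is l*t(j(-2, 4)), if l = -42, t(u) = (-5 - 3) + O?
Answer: 336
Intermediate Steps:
O = 0 (O = 0*(-2) = 0)
t(u) = -8 (t(u) = (-5 - 3) + 0 = -8 + 0 = -8)
l*t(j(-2, 4)) = -42*(-8) = 336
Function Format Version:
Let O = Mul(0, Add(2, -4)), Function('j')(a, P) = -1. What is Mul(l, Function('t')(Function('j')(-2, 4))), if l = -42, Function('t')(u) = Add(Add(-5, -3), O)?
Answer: 336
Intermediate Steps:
O = 0 (O = Mul(0, -2) = 0)
Function('t')(u) = -8 (Function('t')(u) = Add(Add(-5, -3), 0) = Add(-8, 0) = -8)
Mul(l, Function('t')(Function('j')(-2, 4))) = Mul(-42, -8) = 336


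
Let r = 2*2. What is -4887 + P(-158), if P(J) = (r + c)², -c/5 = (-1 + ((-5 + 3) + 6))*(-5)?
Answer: 1354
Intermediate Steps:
r = 4
c = 75 (c = -5*(-1 + ((-5 + 3) + 6))*(-5) = -5*(-1 + (-2 + 6))*(-5) = -5*(-1 + 4)*(-5) = -15*(-5) = -5*(-15) = 75)
P(J) = 6241 (P(J) = (4 + 75)² = 79² = 6241)
-4887 + P(-158) = -4887 + 6241 = 1354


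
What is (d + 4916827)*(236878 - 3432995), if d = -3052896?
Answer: -5957341555927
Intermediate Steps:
(d + 4916827)*(236878 - 3432995) = (-3052896 + 4916827)*(236878 - 3432995) = 1863931*(-3196117) = -5957341555927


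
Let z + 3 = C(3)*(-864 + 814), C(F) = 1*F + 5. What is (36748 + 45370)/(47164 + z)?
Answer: 82118/46761 ≈ 1.7561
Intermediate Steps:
C(F) = 5 + F (C(F) = F + 5 = 5 + F)
z = -403 (z = -3 + (5 + 3)*(-864 + 814) = -3 + 8*(-50) = -3 - 400 = -403)
(36748 + 45370)/(47164 + z) = (36748 + 45370)/(47164 - 403) = 82118/46761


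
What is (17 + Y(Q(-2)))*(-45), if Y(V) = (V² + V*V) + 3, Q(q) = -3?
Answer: -1710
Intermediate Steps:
Y(V) = 3 + 2*V² (Y(V) = (V² + V²) + 3 = 2*V² + 3 = 3 + 2*V²)
(17 + Y(Q(-2)))*(-45) = (17 + (3 + 2*(-3)²))*(-45) = (17 + (3 + 2*9))*(-45) = (17 + (3 + 18))*(-45) = (17 + 21)*(-45) = 38*(-45) = -1710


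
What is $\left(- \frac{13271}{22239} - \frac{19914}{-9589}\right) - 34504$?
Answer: $- \frac{7357654486757}{213249771} \approx -34503.0$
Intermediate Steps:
$\left(- \frac{13271}{22239} - \frac{19914}{-9589}\right) - 34504 = \left(\left(-13271\right) \frac{1}{22239} - - \frac{19914}{9589}\right) - 34504 = \left(- \frac{13271}{22239} + \frac{19914}{9589}\right) - 34504 = \frac{315611827}{213249771} - 34504 = - \frac{7357654486757}{213249771}$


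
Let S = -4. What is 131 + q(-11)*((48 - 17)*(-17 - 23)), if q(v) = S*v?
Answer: -54429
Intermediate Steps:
q(v) = -4*v
131 + q(-11)*((48 - 17)*(-17 - 23)) = 131 + (-4*(-11))*((48 - 17)*(-17 - 23)) = 131 + 44*(31*(-40)) = 131 + 44*(-1240) = 131 - 54560 = -54429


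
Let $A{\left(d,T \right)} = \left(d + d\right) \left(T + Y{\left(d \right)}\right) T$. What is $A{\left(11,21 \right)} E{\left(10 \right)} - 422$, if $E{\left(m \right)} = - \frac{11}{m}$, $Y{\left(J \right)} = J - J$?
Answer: $- \frac{55471}{5} \approx -11094.0$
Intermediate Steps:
$Y{\left(J \right)} = 0$
$A{\left(d,T \right)} = 2 d T^{2}$ ($A{\left(d,T \right)} = \left(d + d\right) \left(T + 0\right) T = 2 d T T = 2 T d T = 2 d T^{2}$)
$A{\left(11,21 \right)} E{\left(10 \right)} - 422 = 2 \cdot 11 \cdot 21^{2} \left(- \frac{11}{10}\right) - 422 = 2 \cdot 11 \cdot 441 \left(\left(-11\right) \frac{1}{10}\right) - 422 = 9702 \left(- \frac{11}{10}\right) - 422 = - \frac{53361}{5} - 422 = - \frac{55471}{5}$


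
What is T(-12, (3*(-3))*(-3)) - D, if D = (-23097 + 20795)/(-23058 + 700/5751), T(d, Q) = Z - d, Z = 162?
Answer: 11530090245/66302929 ≈ 173.90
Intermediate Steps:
T(d, Q) = 162 - d
D = 6619401/66302929 (D = -2302/(-23058 + 700*(1/5751)) = -2302/(-23058 + 700/5751) = -2302/(-132605858/5751) = -2302*(-5751/132605858) = 6619401/66302929 ≈ 0.099836)
T(-12, (3*(-3))*(-3)) - D = (162 - 1*(-12)) - 1*6619401/66302929 = (162 + 12) - 6619401/66302929 = 174 - 6619401/66302929 = 11530090245/66302929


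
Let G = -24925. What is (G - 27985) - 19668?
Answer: -72578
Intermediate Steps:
(G - 27985) - 19668 = (-24925 - 27985) - 19668 = -52910 - 19668 = -72578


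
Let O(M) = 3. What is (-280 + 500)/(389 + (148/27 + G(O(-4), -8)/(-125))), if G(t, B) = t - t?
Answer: 5940/10651 ≈ 0.55769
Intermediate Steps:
G(t, B) = 0
(-280 + 500)/(389 + (148/27 + G(O(-4), -8)/(-125))) = (-280 + 500)/(389 + (148/27 + 0/(-125))) = 220/(389 + (148*(1/27) + 0*(-1/125))) = 220/(389 + (148/27 + 0)) = 220/(389 + 148/27) = 220/(10651/27) = 220*(27/10651) = 5940/10651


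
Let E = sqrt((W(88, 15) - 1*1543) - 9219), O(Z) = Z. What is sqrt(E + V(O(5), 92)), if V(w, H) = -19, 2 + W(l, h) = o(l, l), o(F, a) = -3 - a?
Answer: sqrt(-19 + I*sqrt(10855)) ≈ 6.5919 + 7.9027*I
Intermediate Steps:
W(l, h) = -5 - l (W(l, h) = -2 + (-3 - l) = -5 - l)
E = I*sqrt(10855) (E = sqrt(((-5 - 1*88) - 1*1543) - 9219) = sqrt(((-5 - 88) - 1543) - 9219) = sqrt((-93 - 1543) - 9219) = sqrt(-1636 - 9219) = sqrt(-10855) = I*sqrt(10855) ≈ 104.19*I)
sqrt(E + V(O(5), 92)) = sqrt(I*sqrt(10855) - 19) = sqrt(-19 + I*sqrt(10855))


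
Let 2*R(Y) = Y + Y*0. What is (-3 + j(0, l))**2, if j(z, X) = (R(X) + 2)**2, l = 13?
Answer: 76729/16 ≈ 4795.6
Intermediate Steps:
R(Y) = Y/2 (R(Y) = (Y + Y*0)/2 = (Y + 0)/2 = Y/2)
j(z, X) = (2 + X/2)**2 (j(z, X) = (X/2 + 2)**2 = (2 + X/2)**2)
(-3 + j(0, l))**2 = (-3 + (4 + 13)**2/4)**2 = (-3 + (1/4)*17**2)**2 = (-3 + (1/4)*289)**2 = (-3 + 289/4)**2 = (277/4)**2 = 76729/16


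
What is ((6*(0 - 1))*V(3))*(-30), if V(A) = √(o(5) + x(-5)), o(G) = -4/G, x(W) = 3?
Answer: 36*√55 ≈ 266.98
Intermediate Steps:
V(A) = √55/5 (V(A) = √(-4/5 + 3) = √(-4*⅕ + 3) = √(-⅘ + 3) = √(11/5) = √55/5)
((6*(0 - 1))*V(3))*(-30) = ((6*(0 - 1))*(√55/5))*(-30) = ((6*(-1))*(√55/5))*(-30) = -6*√55/5*(-30) = 36*√55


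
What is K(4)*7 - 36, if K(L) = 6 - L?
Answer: -22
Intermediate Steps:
K(4)*7 - 36 = (6 - 1*4)*7 - 36 = (6 - 4)*7 - 36 = 2*7 - 36 = 14 - 36 = -22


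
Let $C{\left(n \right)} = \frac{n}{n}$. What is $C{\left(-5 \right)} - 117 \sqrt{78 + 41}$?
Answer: $1 - 117 \sqrt{119} \approx -1275.3$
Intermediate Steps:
$C{\left(n \right)} = 1$
$C{\left(-5 \right)} - 117 \sqrt{78 + 41} = 1 - 117 \sqrt{78 + 41} = 1 - 117 \sqrt{119}$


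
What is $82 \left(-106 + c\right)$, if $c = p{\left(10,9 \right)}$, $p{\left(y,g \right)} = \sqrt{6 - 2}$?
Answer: $-8528$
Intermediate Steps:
$p{\left(y,g \right)} = 2$ ($p{\left(y,g \right)} = \sqrt{4} = 2$)
$c = 2$
$82 \left(-106 + c\right) = 82 \left(-106 + 2\right) = 82 \left(-104\right) = -8528$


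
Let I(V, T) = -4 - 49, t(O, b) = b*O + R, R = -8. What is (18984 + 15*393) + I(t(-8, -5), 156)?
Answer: 24826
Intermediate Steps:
t(O, b) = -8 + O*b (t(O, b) = b*O - 8 = O*b - 8 = -8 + O*b)
I(V, T) = -53
(18984 + 15*393) + I(t(-8, -5), 156) = (18984 + 15*393) - 53 = (18984 + 5895) - 53 = 24879 - 53 = 24826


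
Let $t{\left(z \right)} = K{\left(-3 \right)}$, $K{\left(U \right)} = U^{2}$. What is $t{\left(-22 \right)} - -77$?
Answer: $86$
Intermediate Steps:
$t{\left(z \right)} = 9$ ($t{\left(z \right)} = \left(-3\right)^{2} = 9$)
$t{\left(-22 \right)} - -77 = 9 - -77 = 9 + 77 = 86$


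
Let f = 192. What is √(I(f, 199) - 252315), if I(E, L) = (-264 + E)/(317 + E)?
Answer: 3*I*√7263339907/509 ≈ 502.31*I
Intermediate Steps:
I(E, L) = (-264 + E)/(317 + E)
√(I(f, 199) - 252315) = √((-264 + 192)/(317 + 192) - 252315) = √(-72/509 - 252315) = √(-128428407/509) = 3*I*√7263339907/509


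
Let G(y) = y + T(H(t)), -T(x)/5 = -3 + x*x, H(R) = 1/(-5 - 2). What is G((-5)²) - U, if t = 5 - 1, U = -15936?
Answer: 782819/49 ≈ 15976.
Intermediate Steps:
t = 4
H(R) = -⅐ (H(R) = 1/(-7) = -⅐)
T(x) = 15 - 5*x² (T(x) = -5*(-3 + x*x) = -5*(-3 + x²) = 15 - 5*x²)
G(y) = 730/49 + y (G(y) = y + (15 - 5*(-⅐)²) = y + (15 - 5*1/49) = y + (15 - 5/49) = y + 730/49 = 730/49 + y)
G((-5)²) - U = (730/49 + (-5)²) - 1*(-15936) = (730/49 + 25) + 15936 = 1955/49 + 15936 = 782819/49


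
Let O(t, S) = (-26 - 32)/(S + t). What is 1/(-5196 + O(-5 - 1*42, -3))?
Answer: -25/129871 ≈ -0.00019250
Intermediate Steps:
O(t, S) = -58/(S + t)
1/(-5196 + O(-5 - 1*42, -3)) = 1/(-5196 - 58/(-3 + (-5 - 1*42))) = 1/(-5196 - 58/(-3 + (-5 - 42))) = 1/(-5196 - 58/(-3 - 47)) = 1/(-5196 - 58/(-50)) = 1/(-5196 - 58*(-1/50)) = 1/(-5196 + 29/25) = 1/(-129871/25) = -25/129871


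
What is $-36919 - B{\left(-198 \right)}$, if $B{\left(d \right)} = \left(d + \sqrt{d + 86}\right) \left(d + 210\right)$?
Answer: $-34543 - 48 i \sqrt{7} \approx -34543.0 - 127.0 i$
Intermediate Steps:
$B{\left(d \right)} = \left(210 + d\right) \left(d + \sqrt{86 + d}\right)$ ($B{\left(d \right)} = \left(d + \sqrt{86 + d}\right) \left(210 + d\right) = \left(210 + d\right) \left(d + \sqrt{86 + d}\right)$)
$-36919 - B{\left(-198 \right)} = -36919 - \left(\left(-198\right)^{2} + 210 \left(-198\right) + 210 \sqrt{86 - 198} - 198 \sqrt{86 - 198}\right) = -36919 - \left(39204 - 41580 + 210 \sqrt{-112} - 198 \sqrt{-112}\right) = -36919 - \left(39204 - 41580 + 210 \cdot 4 i \sqrt{7} - 198 \cdot 4 i \sqrt{7}\right) = -36919 - \left(39204 - 41580 + 840 i \sqrt{7} - 792 i \sqrt{7}\right) = -36919 - \left(-2376 + 48 i \sqrt{7}\right) = -36919 + \left(2376 - 48 i \sqrt{7}\right) = -34543 - 48 i \sqrt{7}$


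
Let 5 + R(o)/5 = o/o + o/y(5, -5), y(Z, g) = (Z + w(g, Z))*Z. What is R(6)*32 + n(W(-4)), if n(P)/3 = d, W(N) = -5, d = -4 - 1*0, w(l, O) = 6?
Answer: -6980/11 ≈ -634.54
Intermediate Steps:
d = -4 (d = -4 + 0 = -4)
y(Z, g) = Z*(6 + Z) (y(Z, g) = (Z + 6)*Z = (6 + Z)*Z = Z*(6 + Z))
R(o) = -20 + o/11 (R(o) = -25 + 5*(o/o + o/((5*(6 + 5)))) = -25 + 5*(1 + o/((5*11))) = -25 + 5*(1 + o/55) = -25 + (5 + o/11) = -20 + o/11)
n(P) = -12 (n(P) = 3*(-4) = -12)
R(6)*32 + n(W(-4)) = (-20 + (1/11)*6)*32 - 12 = (-20 + 6/11)*32 - 12 = -214/11*32 - 12 = -6848/11 - 12 = -6980/11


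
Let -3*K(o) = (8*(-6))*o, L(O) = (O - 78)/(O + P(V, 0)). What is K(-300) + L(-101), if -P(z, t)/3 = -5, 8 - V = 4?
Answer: -412621/86 ≈ -4797.9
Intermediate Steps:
V = 4 (V = 8 - 1*4 = 8 - 4 = 4)
P(z, t) = 15 (P(z, t) = -3*(-5) = 15)
L(O) = (-78 + O)/(15 + O) (L(O) = (O - 78)/(O + 15) = (-78 + O)/(15 + O))
K(o) = 16*o (K(o) = -8*(-6)*o/3 = -(-16)*o = 16*o)
K(-300) + L(-101) = 16*(-300) + (-78 - 101)/(15 - 101) = -4800 - 179/(-86) = -4800 - 1/86*(-179) = -4800 + 179/86 = -412621/86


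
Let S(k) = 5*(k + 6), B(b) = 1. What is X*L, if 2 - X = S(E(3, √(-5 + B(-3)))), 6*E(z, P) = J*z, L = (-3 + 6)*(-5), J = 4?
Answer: 570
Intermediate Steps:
L = -15 (L = 3*(-5) = -15)
E(z, P) = 2*z/3 (E(z, P) = (4*z)/6 = 2*z/3)
S(k) = 30 + 5*k (S(k) = 5*(6 + k) = 30 + 5*k)
X = -38 (X = 2 - (30 + 5*((⅔)*3)) = 2 - (30 + 5*2) = 2 - (30 + 10) = 2 - 1*40 = 2 - 40 = -38)
X*L = -38*(-15) = 570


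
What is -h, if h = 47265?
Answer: -47265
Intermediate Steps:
-h = -1*47265 = -47265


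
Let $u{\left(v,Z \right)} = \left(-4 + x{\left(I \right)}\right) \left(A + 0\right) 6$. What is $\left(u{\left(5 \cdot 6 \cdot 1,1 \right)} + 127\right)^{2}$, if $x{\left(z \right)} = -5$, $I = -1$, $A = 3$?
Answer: $1225$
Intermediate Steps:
$u{\left(v,Z \right)} = -162$ ($u{\left(v,Z \right)} = \left(-4 - 5\right) \left(3 + 0\right) 6 = \left(-9\right) 3 \cdot 6 = \left(-27\right) 6 = -162$)
$\left(u{\left(5 \cdot 6 \cdot 1,1 \right)} + 127\right)^{2} = \left(-162 + 127\right)^{2} = \left(-35\right)^{2} = 1225$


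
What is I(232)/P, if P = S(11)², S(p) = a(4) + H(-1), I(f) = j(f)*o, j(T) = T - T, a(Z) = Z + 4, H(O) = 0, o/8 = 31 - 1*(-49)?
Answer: 0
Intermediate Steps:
o = 640 (o = 8*(31 - 1*(-49)) = 8*(31 + 49) = 8*80 = 640)
a(Z) = 4 + Z
j(T) = 0
I(f) = 0 (I(f) = 0*640 = 0)
S(p) = 8 (S(p) = (4 + 4) + 0 = 8 + 0 = 8)
P = 64 (P = 8² = 64)
I(232)/P = 0/64 = 0*(1/64) = 0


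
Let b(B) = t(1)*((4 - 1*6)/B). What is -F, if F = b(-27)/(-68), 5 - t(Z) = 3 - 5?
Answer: 7/918 ≈ 0.0076253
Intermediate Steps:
t(Z) = 7 (t(Z) = 5 - (3 - 5) = 5 - 1*(-2) = 5 + 2 = 7)
b(B) = -14/B (b(B) = 7*((4 - 1*6)/B) = 7*((4 - 6)/B) = 7*(-2/B) = -14/B)
F = -7/918 (F = -14/(-27)/(-68) = -14*(-1/27)*(-1/68) = (14/27)*(-1/68) = -7/918 ≈ -0.0076253)
-F = -1*(-7/918) = 7/918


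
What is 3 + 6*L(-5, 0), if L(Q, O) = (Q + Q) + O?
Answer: -57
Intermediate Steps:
L(Q, O) = O + 2*Q (L(Q, O) = 2*Q + O = O + 2*Q)
3 + 6*L(-5, 0) = 3 + 6*(0 + 2*(-5)) = 3 + 6*(0 - 10) = 3 + 6*(-10) = 3 - 60 = -57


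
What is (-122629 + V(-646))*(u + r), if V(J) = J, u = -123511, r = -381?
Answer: 15272786300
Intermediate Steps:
(-122629 + V(-646))*(u + r) = (-122629 - 646)*(-123511 - 381) = -123275*(-123892) = 15272786300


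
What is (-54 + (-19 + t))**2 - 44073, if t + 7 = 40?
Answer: -42473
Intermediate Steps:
t = 33 (t = -7 + 40 = 33)
(-54 + (-19 + t))**2 - 44073 = (-54 + (-19 + 33))**2 - 44073 = (-54 + 14)**2 - 44073 = (-40)**2 - 44073 = 1600 - 44073 = -42473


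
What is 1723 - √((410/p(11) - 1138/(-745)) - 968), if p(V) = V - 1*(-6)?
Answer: 1723 - 2*I*√37788953115/12665 ≈ 1723.0 - 30.698*I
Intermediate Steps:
p(V) = 6 + V (p(V) = V + 6 = 6 + V)
1723 - √((410/p(11) - 1138/(-745)) - 968) = 1723 - √((410/(6 + 11) - 1138/(-745)) - 968) = 1723 - √((410/17 - 1138*(-1/745)) - 968) = 1723 - √((410*(1/17) + 1138/745) - 968) = 1723 - √((410/17 + 1138/745) - 968) = 1723 - √(324796/12665 - 968) = 1723 - √(-11934924/12665) = 1723 - 2*I*√37788953115/12665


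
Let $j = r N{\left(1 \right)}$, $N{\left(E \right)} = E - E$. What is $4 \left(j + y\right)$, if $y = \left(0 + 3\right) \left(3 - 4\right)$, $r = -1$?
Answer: $-12$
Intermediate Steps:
$y = -3$ ($y = 3 \left(-1\right) = -3$)
$N{\left(E \right)} = 0$
$j = 0$ ($j = \left(-1\right) 0 = 0$)
$4 \left(j + y\right) = 4 \left(0 - 3\right) = 4 \left(-3\right) = -12$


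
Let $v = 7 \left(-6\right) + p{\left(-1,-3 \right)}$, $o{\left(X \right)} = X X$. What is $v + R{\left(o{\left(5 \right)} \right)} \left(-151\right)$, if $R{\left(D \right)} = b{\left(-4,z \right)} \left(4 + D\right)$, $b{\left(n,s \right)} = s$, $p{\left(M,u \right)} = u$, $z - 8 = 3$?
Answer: $-48214$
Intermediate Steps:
$z = 11$ ($z = 8 + 3 = 11$)
$o{\left(X \right)} = X^{2}$
$v = -45$ ($v = 7 \left(-6\right) - 3 = -42 - 3 = -45$)
$R{\left(D \right)} = 44 + 11 D$ ($R{\left(D \right)} = 11 \left(4 + D\right) = 44 + 11 D$)
$v + R{\left(o{\left(5 \right)} \right)} \left(-151\right) = -45 + \left(44 + 11 \cdot 5^{2}\right) \left(-151\right) = -45 + \left(44 + 11 \cdot 25\right) \left(-151\right) = -45 + \left(44 + 275\right) \left(-151\right) = -45 + 319 \left(-151\right) = -45 - 48169 = -48214$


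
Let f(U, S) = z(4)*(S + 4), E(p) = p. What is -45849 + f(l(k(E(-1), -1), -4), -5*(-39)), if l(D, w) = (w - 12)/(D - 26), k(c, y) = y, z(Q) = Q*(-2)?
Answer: -47441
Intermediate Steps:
z(Q) = -2*Q
l(D, w) = (-12 + w)/(-26 + D)
f(U, S) = -32 - 8*S (f(U, S) = (-2*4)*(S + 4) = -8*(4 + S) = -32 - 8*S)
-45849 + f(l(k(E(-1), -1), -4), -5*(-39)) = -45849 + (-32 - (-40)*(-39)) = -45849 + (-32 - 8*195) = -45849 + (-32 - 1560) = -45849 - 1592 = -47441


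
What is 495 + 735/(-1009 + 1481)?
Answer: 234375/472 ≈ 496.56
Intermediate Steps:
495 + 735/(-1009 + 1481) = 495 + 735/472 = 234375/472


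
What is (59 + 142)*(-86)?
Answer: -17286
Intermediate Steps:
(59 + 142)*(-86) = 201*(-86) = -17286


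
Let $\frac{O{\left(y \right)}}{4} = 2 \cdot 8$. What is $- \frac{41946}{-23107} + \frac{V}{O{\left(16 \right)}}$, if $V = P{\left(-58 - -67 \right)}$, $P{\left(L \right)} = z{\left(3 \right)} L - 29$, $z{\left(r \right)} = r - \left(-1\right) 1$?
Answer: $\frac{2846293}{1478848} \approx 1.9247$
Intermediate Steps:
$O{\left(y \right)} = 64$ ($O{\left(y \right)} = 4 \cdot 2 \cdot 8 = 4 \cdot 16 = 64$)
$z{\left(r \right)} = 1 + r$ ($z{\left(r \right)} = r - -1 = r + 1 = 1 + r$)
$P{\left(L \right)} = -29 + 4 L$ ($P{\left(L \right)} = \left(1 + 3\right) L - 29 = 4 L - 29 = -29 + 4 L$)
$V = 7$ ($V = -29 + 4 \left(-58 - -67\right) = -29 + 4 \left(-58 + 67\right) = -29 + 4 \cdot 9 = -29 + 36 = 7$)
$- \frac{41946}{-23107} + \frac{V}{O{\left(16 \right)}} = - \frac{41946}{-23107} + \frac{7}{64} = \left(-41946\right) \left(- \frac{1}{23107}\right) + 7 \cdot \frac{1}{64} = \frac{41946}{23107} + \frac{7}{64} = \frac{2846293}{1478848}$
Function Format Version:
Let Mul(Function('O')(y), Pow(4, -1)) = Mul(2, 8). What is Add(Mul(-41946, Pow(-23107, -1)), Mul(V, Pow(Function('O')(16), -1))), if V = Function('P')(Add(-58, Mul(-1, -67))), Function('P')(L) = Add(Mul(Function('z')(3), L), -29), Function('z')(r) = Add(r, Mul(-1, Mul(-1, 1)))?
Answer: Rational(2846293, 1478848) ≈ 1.9247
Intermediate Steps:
Function('O')(y) = 64 (Function('O')(y) = Mul(4, Mul(2, 8)) = Mul(4, 16) = 64)
Function('z')(r) = Add(1, r) (Function('z')(r) = Add(r, Mul(-1, -1)) = Add(r, 1) = Add(1, r))
Function('P')(L) = Add(-29, Mul(4, L)) (Function('P')(L) = Add(Mul(Add(1, 3), L), -29) = Add(Mul(4, L), -29) = Add(-29, Mul(4, L)))
V = 7 (V = Add(-29, Mul(4, Add(-58, Mul(-1, -67)))) = Add(-29, Mul(4, Add(-58, 67))) = Add(-29, Mul(4, 9)) = Add(-29, 36) = 7)
Add(Mul(-41946, Pow(-23107, -1)), Mul(V, Pow(Function('O')(16), -1))) = Add(Mul(-41946, Pow(-23107, -1)), Mul(7, Pow(64, -1))) = Add(Mul(-41946, Rational(-1, 23107)), Mul(7, Rational(1, 64))) = Add(Rational(41946, 23107), Rational(7, 64)) = Rational(2846293, 1478848)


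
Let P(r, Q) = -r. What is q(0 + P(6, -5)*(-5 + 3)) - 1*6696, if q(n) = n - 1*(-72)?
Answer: -6612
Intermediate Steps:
q(n) = 72 + n (q(n) = n + 72 = 72 + n)
q(0 + P(6, -5)*(-5 + 3)) - 1*6696 = (72 + (0 + (-1*6)*(-5 + 3))) - 1*6696 = (72 + (0 - 6*(-2))) - 6696 = (72 + (0 + 12)) - 6696 = (72 + 12) - 6696 = 84 - 6696 = -6612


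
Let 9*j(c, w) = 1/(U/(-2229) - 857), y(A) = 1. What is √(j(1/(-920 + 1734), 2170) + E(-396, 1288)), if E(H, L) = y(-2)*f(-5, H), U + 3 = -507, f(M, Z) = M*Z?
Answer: √59680114153697/173613 ≈ 44.497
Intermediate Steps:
U = -510 (U = -3 - 507 = -510)
E(H, L) = -5*H (E(H, L) = 1*(-5*H) = -5*H)
j(c, w) = -743/5729229 (j(c, w) = 1/(9*(-510/(-2229) - 857)) = 1/(9*(-510*(-1/2229) - 857)) = 1/(9*(170/743 - 857)) = 1/(9*(-636581/743)) = (⅑)*(-743/636581) = -743/5729229)
√(j(1/(-920 + 1734), 2170) + E(-396, 1288)) = √(-743/5729229 - 5*(-396)) = √(-743/5729229 + 1980) = √(11343872677/5729229) = √59680114153697/173613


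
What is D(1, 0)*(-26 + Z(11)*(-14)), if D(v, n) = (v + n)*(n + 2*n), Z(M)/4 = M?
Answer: 0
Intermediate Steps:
Z(M) = 4*M
D(v, n) = 3*n*(n + v) (D(v, n) = (n + v)*(3*n) = 3*n*(n + v))
D(1, 0)*(-26 + Z(11)*(-14)) = (3*0*(0 + 1))*(-26 + (4*11)*(-14)) = (3*0*1)*(-26 + 44*(-14)) = 0*(-26 - 616) = 0*(-642) = 0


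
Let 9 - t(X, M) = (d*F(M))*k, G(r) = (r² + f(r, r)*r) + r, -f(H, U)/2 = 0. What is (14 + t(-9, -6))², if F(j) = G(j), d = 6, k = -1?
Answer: 41209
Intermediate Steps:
f(H, U) = 0 (f(H, U) = -2*0 = 0)
G(r) = r + r² (G(r) = (r² + 0*r) + r = (r² + 0) + r = r² + r = r + r²)
F(j) = j*(1 + j)
t(X, M) = 9 + 6*M*(1 + M) (t(X, M) = 9 - 6*(M*(1 + M))*(-1) = 9 - 6*M*(1 + M)*(-1) = 9 - (-6)*M*(1 + M) = 9 + 6*M*(1 + M))
(14 + t(-9, -6))² = (14 + (9 + 6*(-6)*(1 - 6)))² = (14 + (9 + 6*(-6)*(-5)))² = (14 + (9 + 180))² = (14 + 189)² = 203² = 41209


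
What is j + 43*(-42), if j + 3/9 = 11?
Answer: -5386/3 ≈ -1795.3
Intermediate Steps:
j = 32/3 (j = -⅓ + 11 = 32/3 ≈ 10.667)
j + 43*(-42) = 32/3 + 43*(-42) = 32/3 - 1806 = -5386/3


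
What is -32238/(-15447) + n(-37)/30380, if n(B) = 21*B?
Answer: 46066101/22346660 ≈ 2.0614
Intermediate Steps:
-32238/(-15447) + n(-37)/30380 = -32238/(-15447) + (21*(-37))/30380 = -32238*(-1/15447) - 777*1/30380 = 10746/5149 - 111/4340 = 46066101/22346660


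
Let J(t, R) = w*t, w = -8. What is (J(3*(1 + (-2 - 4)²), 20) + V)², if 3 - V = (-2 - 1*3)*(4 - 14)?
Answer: 874225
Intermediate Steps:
J(t, R) = -8*t
V = -47 (V = 3 - (-2 - 1*3)*(4 - 14) = 3 - (-2 - 3)*(-10) = 3 - (-5)*(-10) = 3 - 1*50 = 3 - 50 = -47)
(J(3*(1 + (-2 - 4)²), 20) + V)² = (-24*(1 + (-2 - 4)²) - 47)² = (-24*(1 + (-6)²) - 47)² = (-24*(1 + 36) - 47)² = (-24*37 - 47)² = (-8*111 - 47)² = (-888 - 47)² = (-935)² = 874225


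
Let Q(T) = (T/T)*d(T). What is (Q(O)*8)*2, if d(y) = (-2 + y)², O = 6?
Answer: 256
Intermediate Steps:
Q(T) = (-2 + T)² (Q(T) = (T/T)*(-2 + T)² = 1*(-2 + T)² = (-2 + T)²)
(Q(O)*8)*2 = ((-2 + 6)²*8)*2 = (4²*8)*2 = (16*8)*2 = 128*2 = 256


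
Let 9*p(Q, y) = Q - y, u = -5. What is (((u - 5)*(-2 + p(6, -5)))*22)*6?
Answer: 3080/3 ≈ 1026.7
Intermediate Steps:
p(Q, y) = -y/9 + Q/9 (p(Q, y) = (Q - y)/9 = -y/9 + Q/9)
(((u - 5)*(-2 + p(6, -5)))*22)*6 = (((-5 - 5)*(-2 + (-⅑*(-5) + (⅑)*6)))*22)*6 = (-10*(-2 + (5/9 + ⅔))*22)*6 = (-10*(-2 + 11/9)*22)*6 = (-10*(-7/9)*22)*6 = ((70/9)*22)*6 = (1540/9)*6 = 3080/3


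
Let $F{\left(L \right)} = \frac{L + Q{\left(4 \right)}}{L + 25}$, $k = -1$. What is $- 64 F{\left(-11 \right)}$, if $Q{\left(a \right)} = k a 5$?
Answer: $\frac{992}{7} \approx 141.71$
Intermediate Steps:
$Q{\left(a \right)} = - 5 a$ ($Q{\left(a \right)} = - a 5 = - 5 a$)
$F{\left(L \right)} = \frac{-20 + L}{25 + L}$ ($F{\left(L \right)} = \frac{L - 20}{L + 25} = \frac{L - 20}{25 + L} = \frac{-20 + L}{25 + L}$)
$- 64 F{\left(-11 \right)} = - 64 \frac{-20 - 11}{25 - 11} = - 64 \cdot \frac{1}{14} \left(-31\right) = \left(-64\right) \left(- \frac{31}{14}\right) = \frac{992}{7}$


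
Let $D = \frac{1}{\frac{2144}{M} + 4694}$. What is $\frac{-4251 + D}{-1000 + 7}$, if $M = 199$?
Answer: $\frac{3979998551}{929696250} \approx 4.281$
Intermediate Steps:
$D = \frac{199}{936250}$ ($D = \frac{1}{\frac{2144}{199} + 4694} = \frac{1}{\frac{936250}{199}} = \frac{199}{936250} \approx 0.00021255$)
$\frac{-4251 + D}{-1000 + 7} = \frac{-4251 + \frac{199}{936250}}{-1000 + 7} = - \frac{3979998551}{936250 \left(-993\right)} = \left(- \frac{3979998551}{936250}\right) \left(- \frac{1}{993}\right) = \frac{3979998551}{929696250}$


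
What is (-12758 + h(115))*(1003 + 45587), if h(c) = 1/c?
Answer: -13671080742/23 ≈ -5.9440e+8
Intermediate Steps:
(-12758 + h(115))*(1003 + 45587) = (-12758 + 1/115)*(1003 + 45587) = (-12758 + 1/115)*46590 = -1467169/115*46590 = -13671080742/23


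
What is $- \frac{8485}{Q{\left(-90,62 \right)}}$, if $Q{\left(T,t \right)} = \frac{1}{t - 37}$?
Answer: $-212125$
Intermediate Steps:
$Q{\left(T,t \right)} = \frac{1}{-37 + t}$
$- \frac{8485}{Q{\left(-90,62 \right)}} = - \frac{8485}{\frac{1}{-37 + 62}} = - \frac{8485}{\frac{1}{25}} = - 8485 \frac{1}{\frac{1}{25}} = \left(-8485\right) 25 = -212125$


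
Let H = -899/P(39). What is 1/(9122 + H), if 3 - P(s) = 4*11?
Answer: 41/374901 ≈ 0.00010936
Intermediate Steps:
P(s) = -41 (P(s) = 3 - 4*11 = 3 - 1*44 = 3 - 44 = -41)
H = 899/41 (H = -899/(-41) = -899*(-1/41) = 899/41 ≈ 21.927)
1/(9122 + H) = 1/(9122 + 899/41) = 1/(374901/41) = 41/374901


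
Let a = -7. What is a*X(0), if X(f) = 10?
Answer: -70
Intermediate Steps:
a*X(0) = -7*10 = -70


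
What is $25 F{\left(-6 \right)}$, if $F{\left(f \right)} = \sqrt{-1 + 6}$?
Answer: $25 \sqrt{5} \approx 55.902$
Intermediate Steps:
$F{\left(f \right)} = \sqrt{5}$
$25 F{\left(-6 \right)} = 25 \sqrt{5}$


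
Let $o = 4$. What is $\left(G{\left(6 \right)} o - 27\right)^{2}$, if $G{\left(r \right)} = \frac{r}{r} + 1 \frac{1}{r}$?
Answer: $\frac{4489}{9} \approx 498.78$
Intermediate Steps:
$G{\left(r \right)} = 1 + \frac{1}{r}$
$\left(G{\left(6 \right)} o - 27\right)^{2} = \left(\frac{1 + 6}{6} \cdot 4 - 27\right)^{2} = \left(\frac{1}{6} \cdot 7 \cdot 4 - 27\right)^{2} = \left(\frac{7}{6} \cdot 4 - 27\right)^{2} = \left(\frac{14}{3} - 27\right)^{2} = \left(- \frac{67}{3}\right)^{2} = \frac{4489}{9}$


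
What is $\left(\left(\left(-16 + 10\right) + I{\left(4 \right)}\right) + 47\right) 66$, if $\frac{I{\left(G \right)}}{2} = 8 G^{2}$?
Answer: $19602$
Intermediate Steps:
$I{\left(G \right)} = 16 G^{2}$ ($I{\left(G \right)} = 2 \cdot 8 G^{2} = 16 G^{2}$)
$\left(\left(\left(-16 + 10\right) + I{\left(4 \right)}\right) + 47\right) 66 = \left(\left(\left(-16 + 10\right) + 16 \cdot 4^{2}\right) + 47\right) 66 = \left(\left(-6 + 16 \cdot 16\right) + 47\right) 66 = \left(\left(-6 + 256\right) + 47\right) 66 = \left(250 + 47\right) 66 = 297 \cdot 66 = 19602$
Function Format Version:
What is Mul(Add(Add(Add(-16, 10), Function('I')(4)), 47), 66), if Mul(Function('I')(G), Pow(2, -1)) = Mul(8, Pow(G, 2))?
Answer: 19602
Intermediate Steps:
Function('I')(G) = Mul(16, Pow(G, 2)) (Function('I')(G) = Mul(2, Mul(8, Pow(G, 2))) = Mul(16, Pow(G, 2)))
Mul(Add(Add(Add(-16, 10), Function('I')(4)), 47), 66) = Mul(Add(Add(Add(-16, 10), Mul(16, Pow(4, 2))), 47), 66) = Mul(Add(Add(-6, Mul(16, 16)), 47), 66) = Mul(Add(Add(-6, 256), 47), 66) = Mul(Add(250, 47), 66) = Mul(297, 66) = 19602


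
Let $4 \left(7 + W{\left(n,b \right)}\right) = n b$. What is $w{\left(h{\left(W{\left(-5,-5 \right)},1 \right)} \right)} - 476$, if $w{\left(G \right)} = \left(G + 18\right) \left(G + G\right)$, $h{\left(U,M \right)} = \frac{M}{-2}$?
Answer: $- \frac{987}{2} \approx -493.5$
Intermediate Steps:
$W{\left(n,b \right)} = -7 + \frac{b n}{4}$ ($W{\left(n,b \right)} = -7 + \frac{n b}{4} = -7 + \frac{b n}{4}$)
$h{\left(U,M \right)} = - \frac{M}{2}$ ($h{\left(U,M \right)} = M \left(- \frac{1}{2}\right) = - \frac{M}{2}$)
$w{\left(G \right)} = 2 G \left(18 + G\right)$ ($w{\left(G \right)} = \left(18 + G\right) 2 G = 2 G \left(18 + G\right)$)
$w{\left(h{\left(W{\left(-5,-5 \right)},1 \right)} \right)} - 476 = 2 \left(\left(- \frac{1}{2}\right) 1\right) \left(18 - \frac{1}{2}\right) - 476 = 2 \left(- \frac{1}{2}\right) \left(18 - \frac{1}{2}\right) - 476 = 2 \left(- \frac{1}{2}\right) \frac{35}{2} - 476 = - \frac{35}{2} - 476 = - \frac{987}{2}$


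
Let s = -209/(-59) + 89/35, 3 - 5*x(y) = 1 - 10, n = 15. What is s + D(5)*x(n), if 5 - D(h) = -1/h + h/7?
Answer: 173986/10325 ≈ 16.851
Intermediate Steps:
D(h) = 5 + 1/h - h/7 (D(h) = 5 - (-1/h + h/7) = 5 + (1/h - h/7) = 5 + 1/h - h/7)
x(y) = 12/5 (x(y) = ⅗ - (1 - 10)/5 = ⅗ - ⅕*(-9) = ⅗ + 9/5 = 12/5)
s = 12566/2065 (s = -209*(-1/59) + 89*(1/35) = 209/59 + 89/35 = 12566/2065 ≈ 6.0852)
s + D(5)*x(n) = 12566/2065 + (5 + 1/5 - ⅐*5)*(12/5) = 12566/2065 + (5 + ⅕ - 5/7)*(12/5) = 12566/2065 + (157/35)*(12/5) = 12566/2065 + 1884/175 = 173986/10325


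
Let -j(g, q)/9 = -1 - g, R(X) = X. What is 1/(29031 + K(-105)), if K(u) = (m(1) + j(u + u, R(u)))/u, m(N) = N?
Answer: 21/610027 ≈ 3.4425e-5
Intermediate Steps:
j(g, q) = 9 + 9*g (j(g, q) = -9*(-1 - g) = 9 + 9*g)
K(u) = (10 + 18*u)/u (K(u) = (1 + (9 + 9*(u + u)))/u = (1 + (9 + 9*(2*u)))/u = (1 + (9 + 18*u))/u = (10 + 18*u)/u)
1/(29031 + K(-105)) = 1/(29031 + (18 + 10/(-105))) = 1/(29031 + (18 + 10*(-1/105))) = 1/(29031 + (18 - 2/21)) = 1/(29031 + 376/21) = 1/(610027/21) = 21/610027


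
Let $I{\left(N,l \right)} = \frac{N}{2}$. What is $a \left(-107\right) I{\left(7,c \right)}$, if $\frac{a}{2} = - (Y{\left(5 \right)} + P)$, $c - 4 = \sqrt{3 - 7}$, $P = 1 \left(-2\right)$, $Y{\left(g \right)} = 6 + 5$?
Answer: $6741$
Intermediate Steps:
$Y{\left(g \right)} = 11$
$P = -2$
$c = 4 + 2 i$ ($c = 4 + \sqrt{3 - 7} = 4 + \sqrt{-4} = 4 + 2 i \approx 4.0 + 2.0 i$)
$a = -18$ ($a = 2 \left(- (11 - 2)\right) = 2 \left(\left(-1\right) 9\right) = 2 \left(-9\right) = -18$)
$I{\left(N,l \right)} = \frac{N}{2}$ ($I{\left(N,l \right)} = N \frac{1}{2} = \frac{N}{2}$)
$a \left(-107\right) I{\left(7,c \right)} = \left(-18\right) \left(-107\right) \frac{1}{2} \cdot 7 = 1926 \cdot \frac{7}{2} = 6741$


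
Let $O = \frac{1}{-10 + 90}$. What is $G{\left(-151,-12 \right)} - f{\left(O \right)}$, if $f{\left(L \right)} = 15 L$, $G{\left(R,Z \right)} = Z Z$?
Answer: $\frac{2301}{16} \approx 143.81$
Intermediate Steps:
$G{\left(R,Z \right)} = Z^{2}$
$O = \frac{1}{80} \approx 0.0125$
$G{\left(-151,-12 \right)} - f{\left(O \right)} = \left(-12\right)^{2} - 15 \cdot \frac{1}{80} = 144 - \frac{3}{16} = \frac{2301}{16}$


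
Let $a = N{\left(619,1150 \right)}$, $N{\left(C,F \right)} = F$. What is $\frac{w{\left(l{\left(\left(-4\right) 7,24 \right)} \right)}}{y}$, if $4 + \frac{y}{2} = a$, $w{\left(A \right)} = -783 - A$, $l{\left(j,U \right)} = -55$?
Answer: $- \frac{182}{573} \approx -0.31763$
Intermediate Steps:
$a = 1150$
$y = 2292$ ($y = -8 + 2 \cdot 1150 = -8 + 2300 = 2292$)
$\frac{w{\left(l{\left(\left(-4\right) 7,24 \right)} \right)}}{y} = \frac{-783 - -55}{2292} = \left(-783 + 55\right) \frac{1}{2292} = \left(-728\right) \frac{1}{2292} = - \frac{182}{573}$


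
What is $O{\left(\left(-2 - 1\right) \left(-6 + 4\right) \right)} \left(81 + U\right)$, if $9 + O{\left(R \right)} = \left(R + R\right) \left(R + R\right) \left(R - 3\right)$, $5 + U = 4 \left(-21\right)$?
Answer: $-3384$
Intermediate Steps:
$U = -89$ ($U = -5 + 4 \left(-21\right) = -5 - 84 = -89$)
$O{\left(R \right)} = -9 + 4 R^{2} \left(-3 + R\right)$ ($O{\left(R \right)} = -9 + \left(R + R\right) \left(R + R\right) \left(R - 3\right) = -9 + 2 R 2 R \left(-3 + R\right) = -9 + 4 R^{2} \left(-3 + R\right)$)
$O{\left(\left(-2 - 1\right) \left(-6 + 4\right) \right)} \left(81 + U\right) = \left(-9 - 12 \left(\left(-2 - 1\right) \left(-6 + 4\right)\right)^{2} + 4 \left(\left(-2 - 1\right) \left(-6 + 4\right)\right)^{3}\right) \left(81 - 89\right) = \left(-9 - 12 \left(\left(-3\right) \left(-2\right)\right)^{2} + 4 \left(\left(-3\right) \left(-2\right)\right)^{3}\right) \left(-8\right) = \left(-9 - 12 \cdot 6^{2} + 4 \cdot 6^{3}\right) \left(-8\right) = \left(-9 - 432 + 4 \cdot 216\right) \left(-8\right) = \left(-9 - 432 + 864\right) \left(-8\right) = 423 \left(-8\right) = -3384$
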